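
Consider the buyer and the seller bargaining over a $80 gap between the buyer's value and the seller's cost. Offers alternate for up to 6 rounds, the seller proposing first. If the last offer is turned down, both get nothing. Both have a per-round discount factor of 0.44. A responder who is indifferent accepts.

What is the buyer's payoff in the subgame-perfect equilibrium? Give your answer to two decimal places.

Round 6 (the buyer proposes): rejection yields 0 for the seller; the buyer offers 0 and keeps 80.
Round 5 (the seller proposes): the buyer can get 80 next round, worth 0.44 × 80 = 35.2 now. The seller offers 35.2 and keeps 80 − 35.2 = 44.8.
Round 4 (the buyer proposes): the seller can get 44.8 next round, worth 0.44 × 44.8 = 19.712 now. The buyer offers 19.712 and keeps 80 − 19.712 = 60.288.
Round 3 (the seller proposes): the buyer can get 60.288 next round, worth 0.44 × 60.288 = 26.52672 now, so the seller offers 26.52672, keeping 53.47328.
Round 2 (the buyer proposes): the seller can get 53.47328 next round, worth 0.44 × 53.47328 = 23.5282432 now. The buyer offers 23.5282432 and keeps 80 − 23.5282432 = 56.4717568.
Round 1 (the seller proposes): the buyer can get 56.4717568 next round, worth 0.44 × 56.4717568 = 24.847572992 now. The seller offers 24.847572992 and keeps 80 − 24.847572992 = 55.152427008.

24.85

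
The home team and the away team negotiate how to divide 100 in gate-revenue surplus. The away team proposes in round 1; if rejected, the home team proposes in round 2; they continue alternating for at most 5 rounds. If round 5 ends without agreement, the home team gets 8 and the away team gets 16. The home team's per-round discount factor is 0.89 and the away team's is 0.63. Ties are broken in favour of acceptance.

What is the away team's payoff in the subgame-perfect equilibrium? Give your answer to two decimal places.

Round 5 (the away team proposes): the home team gets 8 if talks fail, so the away team offers 8 and keeps 92.
Round 4 (the home team proposes): the away team can get 92 next round, worth 0.63 × 92 = 57.96 now; the home team offers that and keeps 42.04.
Round 3 (the away team proposes): the home team can get 42.04 next round, worth 0.89 × 42.04 = 37.4156 now, so the away team offers 37.4156, keeping 62.5844.
Round 2 (the home team proposes): the away team can get 62.5844 next round, worth 0.63 × 62.5844 = 39.428172 now. The home team offers 39.428172 and keeps 100 − 39.428172 = 60.571828.
Round 1 (the away team proposes): the home team can get 60.571828 next round, worth 0.89 × 60.571828 = 53.90892692 now; the away team offers that and keeps 46.09107308.

46.09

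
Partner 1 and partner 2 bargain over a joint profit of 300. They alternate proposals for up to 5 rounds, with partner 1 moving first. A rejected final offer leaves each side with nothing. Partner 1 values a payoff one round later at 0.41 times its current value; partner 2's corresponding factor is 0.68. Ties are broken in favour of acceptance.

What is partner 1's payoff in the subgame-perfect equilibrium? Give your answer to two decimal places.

146.08

Round 5 (partner 1 proposes): rejection yields 0 for partner 2; partner 1 offers 0 and keeps 300.
Round 4 (partner 2 proposes): partner 1 can get 300 next round, worth 0.41 × 300 = 123 now. Partner 2 offers 123 and keeps 300 − 123 = 177.
Round 3 (partner 1 proposes): partner 2 can get 177 next round, worth 0.68 × 177 = 120.36 now. Partner 1 offers 120.36 and keeps 300 − 120.36 = 179.64.
Round 2 (partner 2 proposes): partner 1 can get 179.64 next round, worth 0.41 × 179.64 = 73.6524 now. Partner 2 offers 73.6524 and keeps 300 − 73.6524 = 226.3476.
Round 1 (partner 1 proposes): partner 2 can get 226.3476 next round, worth 0.68 × 226.3476 = 153.916368 now. Partner 1 offers 153.916368 and keeps 300 − 153.916368 = 146.083632.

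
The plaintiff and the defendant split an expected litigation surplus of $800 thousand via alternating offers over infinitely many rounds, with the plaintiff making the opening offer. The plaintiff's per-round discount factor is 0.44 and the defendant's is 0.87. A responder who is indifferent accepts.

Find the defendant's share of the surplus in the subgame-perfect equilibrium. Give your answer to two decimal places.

631.50

When the plaintiff proposes, the defendant accepts any offer worth at least 0.87 times what the defendant would get by proposing next round; and vice versa.
This gives x = 800 − 0.87y and y = 800 − 0.44x, where x and y are each side's share when it proposes.
Hence (1 − 0.87·0.44)x = 800(1 − 0.87), i.e. 0.6172·x = 104.
x ≈ 168.5029; the defendant's share is 800 − x ≈ 631.4971.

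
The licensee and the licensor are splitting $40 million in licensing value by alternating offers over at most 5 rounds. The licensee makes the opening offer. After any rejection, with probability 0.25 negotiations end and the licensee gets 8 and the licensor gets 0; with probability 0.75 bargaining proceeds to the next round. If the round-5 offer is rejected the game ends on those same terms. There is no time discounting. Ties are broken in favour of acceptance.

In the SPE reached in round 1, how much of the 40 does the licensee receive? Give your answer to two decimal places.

Round 5 (the licensee proposes): the licensor will accept anything ≥ 0, so the licensee offers 0 and keeps 40.
Round 4 (the licensor proposes): rejecting gives the licensee an expected 0.75 × 40 + 0.25 × 8 = 32, so the licensor offers 32, keeping 8.
Round 3 (the licensee proposes): rejecting gives the licensor an expected 0.75 × 8 = 6. The licensee offers 6 and keeps 40 − 6 = 34.
Round 2 (the licensor proposes): rejecting gives the licensee an expected 0.75 × 34 + 0.25 × 8 = 27.5, so the licensor offers 27.5, keeping 12.5.
Round 1 (the licensee proposes): rejecting gives the licensor an expected 0.75 × 12.5 = 9.375, so the licensee offers 9.375, keeping 30.625.

30.63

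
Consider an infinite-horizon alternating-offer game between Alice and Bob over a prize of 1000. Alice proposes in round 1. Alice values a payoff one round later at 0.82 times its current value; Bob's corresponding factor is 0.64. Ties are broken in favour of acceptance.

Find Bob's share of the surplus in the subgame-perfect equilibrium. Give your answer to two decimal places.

Let x be Alice's share when Alice proposes and y be Bob's share when Bob proposes.
Bob accepts iff offered ≥ 0.64·y, so x = 1000 − 0.64y. Symmetrically y = 1000 − 0.82x.
Substituting: x = 1000 − 0.64(1000 − 0.82x), giving x(1 − 0.82·0.64) = 1000(1 − 0.64).
So x = 1000 × 0.36 / 0.4752 ≈ 757.5758, and Bob receives 1000 − x ≈ 242.4242.

242.42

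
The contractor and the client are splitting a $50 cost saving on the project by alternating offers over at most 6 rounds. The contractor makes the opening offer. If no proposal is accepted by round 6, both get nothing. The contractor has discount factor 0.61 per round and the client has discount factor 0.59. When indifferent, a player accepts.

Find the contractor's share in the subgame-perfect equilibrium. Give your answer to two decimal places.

Round 6 (the client proposes): rejection yields 0 for the contractor; the client offers 0 and keeps 50.
Round 5 (the contractor proposes): the client can get 50 next round, worth 0.59 × 50 = 29.5 now; the contractor offers that and keeps 20.5.
Round 4 (the client proposes): the contractor can get 20.5 next round, worth 0.61 × 20.5 = 12.505 now, so the client offers 12.505, keeping 37.495.
Round 3 (the contractor proposes): the client can get 37.495 next round, worth 0.59 × 37.495 = 22.12205 now, so the contractor offers 22.12205, keeping 27.87795.
Round 2 (the client proposes): the contractor can get 27.87795 next round, worth 0.61 × 27.87795 = 17.0055495 now, so the client offers 17.0055495, keeping 32.9944505.
Round 1 (the contractor proposes): the client can get 32.9944505 next round, worth 0.59 × 32.9944505 = 19.466725795 now, so the contractor offers 19.466725795, keeping 30.533274205.

30.53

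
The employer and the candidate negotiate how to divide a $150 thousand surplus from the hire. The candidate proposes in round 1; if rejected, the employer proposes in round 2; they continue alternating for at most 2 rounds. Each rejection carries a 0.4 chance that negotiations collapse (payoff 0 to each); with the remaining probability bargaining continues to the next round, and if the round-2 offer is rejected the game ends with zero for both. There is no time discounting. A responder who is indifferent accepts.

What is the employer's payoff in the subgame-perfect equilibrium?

90

Round 2 (the employer proposes): rejection yields 0 for the candidate; the employer offers 0 and keeps 150.
Round 1 (the candidate proposes): rejecting gives the employer an expected 0.6 × 150 = 90, so the candidate offers 90, keeping 60.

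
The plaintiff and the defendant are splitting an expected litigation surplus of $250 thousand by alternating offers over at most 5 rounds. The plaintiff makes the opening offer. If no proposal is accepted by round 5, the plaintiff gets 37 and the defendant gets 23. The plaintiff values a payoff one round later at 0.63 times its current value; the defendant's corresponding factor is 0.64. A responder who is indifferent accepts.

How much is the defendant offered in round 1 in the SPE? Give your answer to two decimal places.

86.81

Round 5 (the plaintiff proposes): the defendant gets 23 if talks fail, so the plaintiff offers 23 and keeps 227.
Round 4 (the defendant proposes): the plaintiff can get 227 next round, worth 0.63 × 227 = 143.01 now, so the defendant offers 143.01, keeping 106.99.
Round 3 (the plaintiff proposes): the defendant can get 106.99 next round, worth 0.64 × 106.99 = 68.4736 now; the plaintiff offers that and keeps 181.5264.
Round 2 (the defendant proposes): the plaintiff can get 181.5264 next round, worth 0.63 × 181.5264 = 114.361632 now. The defendant offers 114.361632 and keeps 250 − 114.361632 = 135.638368.
Round 1 (the plaintiff proposes): the defendant can get 135.638368 next round, worth 0.64 × 135.638368 = 86.80855552 now; the plaintiff offers that and keeps 163.19144448.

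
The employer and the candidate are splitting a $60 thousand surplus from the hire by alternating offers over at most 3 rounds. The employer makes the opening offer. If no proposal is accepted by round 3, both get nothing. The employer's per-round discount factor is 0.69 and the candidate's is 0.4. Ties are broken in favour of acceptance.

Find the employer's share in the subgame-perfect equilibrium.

Solve by backward induction from round 3.
Round 3 (the employer proposes): the candidate will accept anything ≥ 0, so the employer offers 0 and keeps 60.
Round 2 (the candidate proposes): the employer can get 60 next round, worth 0.69 × 60 = 41.4 now; the candidate offers that and keeps 18.6.
Round 1 (the employer proposes): the candidate can get 18.6 next round, worth 0.4 × 18.6 = 7.44 now; the employer offers that and keeps 52.56.

52.56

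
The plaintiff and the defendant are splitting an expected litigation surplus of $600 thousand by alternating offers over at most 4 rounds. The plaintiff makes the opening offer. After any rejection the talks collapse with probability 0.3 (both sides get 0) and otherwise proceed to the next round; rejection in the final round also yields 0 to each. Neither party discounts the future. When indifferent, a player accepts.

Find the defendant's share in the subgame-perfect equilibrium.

Round 4 (the defendant proposes): the plaintiff will accept anything ≥ 0, so the defendant offers 0 and keeps 600.
Round 3 (the plaintiff proposes): rejecting gives the defendant an expected 0.7 × 600 = 420; the plaintiff offers that and keeps 180.
Round 2 (the defendant proposes): rejecting gives the plaintiff an expected 0.7 × 180 = 126, so the defendant offers 126, keeping 474.
Round 1 (the plaintiff proposes): rejecting gives the defendant an expected 0.7 × 474 = 331.8; the plaintiff offers that and keeps 268.2.

331.8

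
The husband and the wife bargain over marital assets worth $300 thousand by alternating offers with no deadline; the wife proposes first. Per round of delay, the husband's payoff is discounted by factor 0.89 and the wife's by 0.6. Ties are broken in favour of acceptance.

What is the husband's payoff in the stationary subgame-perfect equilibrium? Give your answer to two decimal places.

229.18

Let x be the wife's share when the wife proposes and y be the husband's share when the husband proposes.
The husband accepts iff offered ≥ 0.89·y, so x = 300 − 0.89y. Symmetrically y = 300 − 0.6x.
Substituting: x = 300 − 0.89(300 − 0.6x), giving x(1 − 0.6·0.89) = 300(1 − 0.89).
So x = 300 × 0.11 / 0.466 ≈ 70.8155, and the husband receives 300 − x ≈ 229.1845.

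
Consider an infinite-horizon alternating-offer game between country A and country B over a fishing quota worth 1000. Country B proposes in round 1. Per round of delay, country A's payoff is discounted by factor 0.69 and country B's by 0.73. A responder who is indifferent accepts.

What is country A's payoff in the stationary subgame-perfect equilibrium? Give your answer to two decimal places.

In a stationary SPE each proposer offers the other exactly their discounted continuation value.
If country B keeps x when proposing and country A keeps y when proposing, then x = 1000 − 0.69y and y = 1000 − 0.73x.
Solving: x = 1000(1 − 0.69) / (1 − 0.73·0.69) = 310 / 0.4963 ≈ 624.6222.
Country A gets 1000 − 624.6222 ≈ 375.3778.

375.38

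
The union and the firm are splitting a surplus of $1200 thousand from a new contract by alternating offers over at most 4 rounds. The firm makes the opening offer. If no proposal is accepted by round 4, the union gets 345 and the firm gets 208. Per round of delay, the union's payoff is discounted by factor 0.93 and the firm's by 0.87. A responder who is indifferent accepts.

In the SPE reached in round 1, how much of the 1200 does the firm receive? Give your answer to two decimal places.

Round 4 (the union proposes): the firm gets 208 if talks fail, so the union offers 208 and keeps 992.
Round 3 (the firm proposes): the union can get 992 next round, worth 0.93 × 992 = 922.56 now; the firm offers that and keeps 277.44.
Round 2 (the union proposes): the firm can get 277.44 next round, worth 0.87 × 277.44 = 241.3728 now. The union offers 241.3728 and keeps 1200 − 241.3728 = 958.6272.
Round 1 (the firm proposes): the union can get 958.6272 next round, worth 0.93 × 958.6272 = 891.523296 now. The firm offers 891.523296 and keeps 1200 − 891.523296 = 308.476704.

308.48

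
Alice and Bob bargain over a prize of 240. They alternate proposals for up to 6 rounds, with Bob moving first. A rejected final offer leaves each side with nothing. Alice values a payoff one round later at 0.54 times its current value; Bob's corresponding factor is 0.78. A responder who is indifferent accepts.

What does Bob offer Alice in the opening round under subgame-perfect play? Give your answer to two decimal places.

Round 6 (Alice proposes): rejection yields 0 for Bob; Alice offers 0 and keeps 240.
Round 5 (Bob proposes): Alice can get 240 next round, worth 0.54 × 240 = 129.6 now. Bob offers 129.6 and keeps 240 − 129.6 = 110.4.
Round 4 (Alice proposes): Bob can get 110.4 next round, worth 0.78 × 110.4 = 86.112 now; Alice offers that and keeps 153.888.
Round 3 (Bob proposes): Alice can get 153.888 next round, worth 0.54 × 153.888 = 83.09952 now, so Bob offers 83.09952, keeping 156.90048.
Round 2 (Alice proposes): Bob can get 156.90048 next round, worth 0.78 × 156.90048 = 122.3823744 now, so Alice offers 122.3823744, keeping 117.6176256.
Round 1 (Bob proposes): Alice can get 117.6176256 next round, worth 0.54 × 117.6176256 = 63.513517824 now, so Bob offers 63.513517824, keeping 176.486482176.

63.51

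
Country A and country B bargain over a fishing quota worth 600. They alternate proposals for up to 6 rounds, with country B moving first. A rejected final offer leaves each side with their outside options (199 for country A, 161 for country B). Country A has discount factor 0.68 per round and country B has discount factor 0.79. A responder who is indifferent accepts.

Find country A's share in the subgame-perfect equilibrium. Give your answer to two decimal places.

Work backward from the last round.
Round 6 (country A proposes): country B gets 161 if talks fail, so country A offers 161 and keeps 439.
Round 5 (country B proposes): country A can get 439 next round, worth 0.68 × 439 = 298.52 now; country B offers that and keeps 301.48.
Round 4 (country A proposes): country B can get 301.48 next round, worth 0.79 × 301.48 = 238.1692 now; country A offers that and keeps 361.8308.
Round 3 (country B proposes): country A can get 361.8308 next round, worth 0.68 × 361.8308 = 246.044944 now; country B offers that and keeps 353.955056.
Round 2 (country A proposes): country B can get 353.955056 next round, worth 0.79 × 353.955056 = 279.62449424 now; country A offers that and keeps 320.37550576.
Round 1 (country B proposes): country A can get 320.37550576 next round, worth 0.68 × 320.37550576 = 217.8553439168 now; country B offers that and keeps 382.1446560832.

217.86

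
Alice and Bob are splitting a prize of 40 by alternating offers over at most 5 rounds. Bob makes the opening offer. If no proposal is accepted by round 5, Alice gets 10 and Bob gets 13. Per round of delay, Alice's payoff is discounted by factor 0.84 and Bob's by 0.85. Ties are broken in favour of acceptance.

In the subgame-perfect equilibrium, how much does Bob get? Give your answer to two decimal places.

26.26

Round 5 (Bob proposes): Alice gets 10 if talks fail, so Bob offers 10 and keeps 30.
Round 4 (Alice proposes): Bob can get 30 next round, worth 0.85 × 30 = 25.5 now; Alice offers that and keeps 14.5.
Round 3 (Bob proposes): Alice can get 14.5 next round, worth 0.84 × 14.5 = 12.18 now, so Bob offers 12.18, keeping 27.82.
Round 2 (Alice proposes): Bob can get 27.82 next round, worth 0.85 × 27.82 = 23.647 now; Alice offers that and keeps 16.353.
Round 1 (Bob proposes): Alice can get 16.353 next round, worth 0.84 × 16.353 = 13.73652 now; Bob offers that and keeps 26.26348.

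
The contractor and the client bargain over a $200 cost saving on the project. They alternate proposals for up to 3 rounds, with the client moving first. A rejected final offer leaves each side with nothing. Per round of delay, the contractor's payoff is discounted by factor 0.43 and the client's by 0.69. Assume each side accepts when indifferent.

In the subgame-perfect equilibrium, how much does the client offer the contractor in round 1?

Round 3 (the client proposes): the contractor will accept anything ≥ 0, so the client offers 0 and keeps 200.
Round 2 (the contractor proposes): the client can get 200 next round, worth 0.69 × 200 = 138 now, so the contractor offers 138, keeping 62.
Round 1 (the client proposes): the contractor can get 62 next round, worth 0.43 × 62 = 26.66 now; the client offers that and keeps 173.34.

26.66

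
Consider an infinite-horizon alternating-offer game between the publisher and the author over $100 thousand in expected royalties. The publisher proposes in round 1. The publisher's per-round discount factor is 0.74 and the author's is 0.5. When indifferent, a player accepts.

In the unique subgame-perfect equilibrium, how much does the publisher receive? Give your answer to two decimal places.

In a stationary SPE each proposer offers the other exactly their discounted continuation value.
If the publisher keeps x when proposing and the author keeps y when proposing, then x = 100 − 0.5y and y = 100 − 0.74x.
Solving: x = 100(1 − 0.5) / (1 − 0.74·0.5) = 50 / 0.63 ≈ 79.3651.
The author gets 100 − 79.3651 ≈ 20.6349.

79.37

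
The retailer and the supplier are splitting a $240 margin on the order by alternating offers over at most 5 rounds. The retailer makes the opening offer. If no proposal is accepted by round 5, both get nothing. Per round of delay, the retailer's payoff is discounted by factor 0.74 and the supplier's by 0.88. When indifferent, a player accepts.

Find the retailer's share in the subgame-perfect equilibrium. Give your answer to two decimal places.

149.33

Round 5 (the retailer proposes): the supplier will accept anything ≥ 0, so the retailer offers 0 and keeps 240.
Round 4 (the supplier proposes): the retailer can get 240 next round, worth 0.74 × 240 = 177.6 now, so the supplier offers 177.6, keeping 62.4.
Round 3 (the retailer proposes): the supplier can get 62.4 next round, worth 0.88 × 62.4 = 54.912 now; the retailer offers that and keeps 185.088.
Round 2 (the supplier proposes): the retailer can get 185.088 next round, worth 0.74 × 185.088 = 136.96512 now; the supplier offers that and keeps 103.03488.
Round 1 (the retailer proposes): the supplier can get 103.03488 next round, worth 0.88 × 103.03488 = 90.6706944 now; the retailer offers that and keeps 149.3293056.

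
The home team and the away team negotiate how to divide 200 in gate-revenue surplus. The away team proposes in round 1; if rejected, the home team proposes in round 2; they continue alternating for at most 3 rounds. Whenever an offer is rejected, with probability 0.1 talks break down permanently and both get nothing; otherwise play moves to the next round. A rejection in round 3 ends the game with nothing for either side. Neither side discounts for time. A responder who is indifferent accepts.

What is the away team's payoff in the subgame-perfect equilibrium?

182

Round 3 (the away team proposes): the home team will accept anything ≥ 0, so the away team offers 0 and keeps 200.
Round 2 (the home team proposes): rejecting gives the away team an expected 0.9 × 200 = 180; the home team offers that and keeps 20.
Round 1 (the away team proposes): rejecting gives the home team an expected 0.9 × 20 = 18; the away team offers that and keeps 182.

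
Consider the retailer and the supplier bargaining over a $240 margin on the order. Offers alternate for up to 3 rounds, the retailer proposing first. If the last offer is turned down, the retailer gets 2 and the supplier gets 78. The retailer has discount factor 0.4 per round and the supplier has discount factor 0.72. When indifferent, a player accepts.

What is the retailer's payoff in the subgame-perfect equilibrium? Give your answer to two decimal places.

113.86

Round 3 (the retailer proposes): the supplier gets 78 if talks fail, so the retailer offers 78 and keeps 162.
Round 2 (the supplier proposes): the retailer can get 162 next round, worth 0.4 × 162 = 64.8 now; the supplier offers that and keeps 175.2.
Round 1 (the retailer proposes): the supplier can get 175.2 next round, worth 0.72 × 175.2 = 126.144 now. The retailer offers 126.144 and keeps 240 − 126.144 = 113.856.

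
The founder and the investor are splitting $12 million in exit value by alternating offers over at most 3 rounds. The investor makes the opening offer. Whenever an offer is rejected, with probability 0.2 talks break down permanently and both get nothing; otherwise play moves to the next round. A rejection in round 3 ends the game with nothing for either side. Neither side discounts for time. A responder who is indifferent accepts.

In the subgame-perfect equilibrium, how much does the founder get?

1.92

Round 3 (the investor proposes): rejection yields 0 for the founder; the investor offers 0 and keeps 12.
Round 2 (the founder proposes): rejecting gives the investor an expected 0.8 × 12 = 9.6, so the founder offers 9.6, keeping 2.4.
Round 1 (the investor proposes): rejecting gives the founder an expected 0.8 × 2.4 = 1.92. The investor offers 1.92 and keeps 12 − 1.92 = 10.08.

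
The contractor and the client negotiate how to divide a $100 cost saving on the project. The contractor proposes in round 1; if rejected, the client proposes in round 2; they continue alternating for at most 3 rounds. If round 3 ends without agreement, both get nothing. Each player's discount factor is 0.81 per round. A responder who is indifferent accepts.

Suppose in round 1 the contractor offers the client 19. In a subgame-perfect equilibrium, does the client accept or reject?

Accept

Round 3 (the contractor proposes): rejection yields 0 for the client; the contractor offers 0 and keeps 100.
Round 2 (the client proposes): the contractor can get 100 next round, worth 0.81 × 100 = 81 now. The client offers 81 and keeps 100 − 81 = 19.
So by rejecting in round 1, the client gets 19 next round, worth 0.81 × 19 = 15.39 now.
Offer 19 ≥ 15.39, so the client accepts.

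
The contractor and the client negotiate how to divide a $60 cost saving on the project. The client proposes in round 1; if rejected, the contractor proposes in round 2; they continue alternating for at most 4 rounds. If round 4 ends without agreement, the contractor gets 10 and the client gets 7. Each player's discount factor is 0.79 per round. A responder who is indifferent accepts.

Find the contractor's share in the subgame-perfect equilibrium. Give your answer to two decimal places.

Round 4 (the contractor proposes): the client gets 7 if talks fail, so the contractor offers 7 and keeps 53.
Round 3 (the client proposes): the contractor can get 53 next round, worth 0.79 × 53 = 41.87 now, so the client offers 41.87, keeping 18.13.
Round 2 (the contractor proposes): the client can get 18.13 next round, worth 0.79 × 18.13 = 14.3227 now. The contractor offers 14.3227 and keeps 60 − 14.3227 = 45.6773.
Round 1 (the client proposes): the contractor can get 45.6773 next round, worth 0.79 × 45.6773 = 36.085067 now. The client offers 36.085067 and keeps 60 − 36.085067 = 23.914933.

36.09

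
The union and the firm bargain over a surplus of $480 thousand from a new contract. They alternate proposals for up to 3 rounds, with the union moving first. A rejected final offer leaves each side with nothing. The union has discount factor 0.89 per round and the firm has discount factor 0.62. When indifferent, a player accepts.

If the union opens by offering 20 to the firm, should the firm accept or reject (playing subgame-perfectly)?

Round 3 (the union proposes): rejection yields 0 for the firm; the union offers 0 and keeps 480.
Round 2 (the firm proposes): the union can get 480 next round, worth 0.89 × 480 = 427.2 now; the firm offers that and keeps 52.8.
So by rejecting in round 1, the firm gets 52.8 next round, worth 0.62 × 52.8 = 32.736 now.
Offer 20 < 32.736, so the firm rejects.

Reject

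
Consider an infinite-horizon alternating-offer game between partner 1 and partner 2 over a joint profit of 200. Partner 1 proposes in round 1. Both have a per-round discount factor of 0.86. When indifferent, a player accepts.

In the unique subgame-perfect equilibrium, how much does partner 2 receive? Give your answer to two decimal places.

92.47

Let x be partner 1's share when partner 1 proposes and y be partner 2's share when partner 2 proposes.
Partner 2 accepts iff offered ≥ 0.86·y, so x = 200 − 0.86y. Symmetrically y = 200 − 0.86x.
Substituting: x = 200 − 0.86(200 − 0.86x), giving x(1 − 0.86·0.86) = 200(1 − 0.86).
So x = 200 × 0.14 / 0.2604 ≈ 107.5269, and partner 2 receives 200 − x ≈ 92.4731.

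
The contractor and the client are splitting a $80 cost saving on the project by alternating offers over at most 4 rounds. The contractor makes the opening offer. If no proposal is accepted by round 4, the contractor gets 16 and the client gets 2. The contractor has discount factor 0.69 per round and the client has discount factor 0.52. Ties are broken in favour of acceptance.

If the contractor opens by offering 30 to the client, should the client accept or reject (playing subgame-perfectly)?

Work out the client's continuation value if the offer is rejected.
Round 4 (the client proposes): the contractor gets 16 if talks fail, so the client offers 16 and keeps 64.
Round 3 (the contractor proposes): the client can get 64 next round, worth 0.52 × 64 = 33.28 now; the contractor offers that and keeps 46.72.
Round 2 (the client proposes): the contractor can get 46.72 next round, worth 0.69 × 46.72 = 32.2368 now, so the client offers 32.2368, keeping 47.7632.
So by rejecting in round 1, the client gets 47.7632 next round, worth 0.52 × 47.7632 = 24.836864 now.
Offer 30 ≥ 24.836864, so the client accepts.

Accept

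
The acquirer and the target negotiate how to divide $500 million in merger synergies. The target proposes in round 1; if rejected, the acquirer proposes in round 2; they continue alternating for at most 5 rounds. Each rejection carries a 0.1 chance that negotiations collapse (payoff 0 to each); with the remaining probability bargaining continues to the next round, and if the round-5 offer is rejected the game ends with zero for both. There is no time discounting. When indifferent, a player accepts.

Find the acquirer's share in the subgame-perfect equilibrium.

81.45

By backward induction:
Round 5 (the target proposes): the acquirer will accept anything ≥ 0, so the target offers 0 and keeps 500.
Round 4 (the acquirer proposes): rejecting gives the target an expected 0.9 × 500 = 450. The acquirer offers 450 and keeps 500 − 450 = 50.
Round 3 (the target proposes): rejecting gives the acquirer an expected 0.9 × 50 = 45; the target offers that and keeps 455.
Round 2 (the acquirer proposes): rejecting gives the target an expected 0.9 × 455 = 409.5; the acquirer offers that and keeps 90.5.
Round 1 (the target proposes): rejecting gives the acquirer an expected 0.9 × 90.5 = 81.45. The target offers 81.45 and keeps 500 − 81.45 = 418.55.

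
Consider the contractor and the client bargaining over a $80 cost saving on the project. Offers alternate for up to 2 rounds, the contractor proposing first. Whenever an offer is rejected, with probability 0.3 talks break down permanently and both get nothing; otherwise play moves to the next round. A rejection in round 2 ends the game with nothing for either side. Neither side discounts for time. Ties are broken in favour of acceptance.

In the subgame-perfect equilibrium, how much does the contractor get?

24

Round 2 (the client proposes): rejection yields 0 for the contractor; the client offers 0 and keeps 80.
Round 1 (the contractor proposes): rejecting gives the client an expected 0.7 × 80 = 56; the contractor offers that and keeps 24.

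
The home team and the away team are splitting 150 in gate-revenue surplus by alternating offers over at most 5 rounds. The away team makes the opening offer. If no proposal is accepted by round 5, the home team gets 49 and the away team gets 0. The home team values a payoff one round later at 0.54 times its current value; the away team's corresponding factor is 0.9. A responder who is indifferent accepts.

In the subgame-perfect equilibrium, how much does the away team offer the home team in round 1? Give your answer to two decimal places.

23.61

Round 5 (the away team proposes): the home team gets 49 if talks fail, so the away team offers 49 and keeps 101.
Round 4 (the home team proposes): the away team can get 101 next round, worth 0.9 × 101 = 90.9 now. The home team offers 90.9 and keeps 150 − 90.9 = 59.1.
Round 3 (the away team proposes): the home team can get 59.1 next round, worth 0.54 × 59.1 = 31.914 now, so the away team offers 31.914, keeping 118.086.
Round 2 (the home team proposes): the away team can get 118.086 next round, worth 0.9 × 118.086 = 106.2774 now; the home team offers that and keeps 43.7226.
Round 1 (the away team proposes): the home team can get 43.7226 next round, worth 0.54 × 43.7226 = 23.610204 now; the away team offers that and keeps 126.389796.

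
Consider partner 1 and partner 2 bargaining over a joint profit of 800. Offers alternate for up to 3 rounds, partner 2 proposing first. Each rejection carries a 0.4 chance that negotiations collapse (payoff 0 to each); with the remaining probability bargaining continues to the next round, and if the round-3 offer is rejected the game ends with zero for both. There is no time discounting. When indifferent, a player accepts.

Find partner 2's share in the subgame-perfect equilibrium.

608

Round 3 (partner 2 proposes): rejection yields 0 for partner 1; partner 2 offers 0 and keeps 800.
Round 2 (partner 1 proposes): rejecting gives partner 2 an expected 0.6 × 800 = 480; partner 1 offers that and keeps 320.
Round 1 (partner 2 proposes): rejecting gives partner 1 an expected 0.6 × 320 = 192; partner 2 offers that and keeps 608.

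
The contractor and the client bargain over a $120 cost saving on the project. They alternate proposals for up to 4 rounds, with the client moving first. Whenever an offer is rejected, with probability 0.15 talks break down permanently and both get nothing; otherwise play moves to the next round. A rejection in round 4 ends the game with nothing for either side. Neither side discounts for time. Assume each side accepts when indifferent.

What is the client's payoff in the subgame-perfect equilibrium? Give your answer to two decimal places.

By backward induction:
Round 4 (the contractor proposes): the client will accept anything ≥ 0, so the contractor offers 0 and keeps 120.
Round 3 (the client proposes): rejecting gives the contractor an expected 0.85 × 120 = 102. The client offers 102 and keeps 120 − 102 = 18.
Round 2 (the contractor proposes): rejecting gives the client an expected 0.85 × 18 = 15.3. The contractor offers 15.3 and keeps 120 − 15.3 = 104.7.
Round 1 (the client proposes): rejecting gives the contractor an expected 0.85 × 104.7 = 88.995. The client offers 88.995 and keeps 120 − 88.995 = 31.005.

31.01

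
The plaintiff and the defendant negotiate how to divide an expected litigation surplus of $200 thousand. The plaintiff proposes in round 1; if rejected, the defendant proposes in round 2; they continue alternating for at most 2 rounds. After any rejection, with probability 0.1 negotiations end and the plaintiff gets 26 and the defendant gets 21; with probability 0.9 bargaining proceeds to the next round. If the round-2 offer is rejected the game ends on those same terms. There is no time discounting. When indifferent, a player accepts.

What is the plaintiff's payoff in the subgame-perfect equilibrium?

41.3

Round 2 (the defendant proposes): the plaintiff gets 26 if talks fail, so the defendant offers 26 and keeps 174.
Round 1 (the plaintiff proposes): rejecting gives the defendant an expected 0.9 × 174 + 0.1 × 21 = 158.7, so the plaintiff offers 158.7, keeping 41.3.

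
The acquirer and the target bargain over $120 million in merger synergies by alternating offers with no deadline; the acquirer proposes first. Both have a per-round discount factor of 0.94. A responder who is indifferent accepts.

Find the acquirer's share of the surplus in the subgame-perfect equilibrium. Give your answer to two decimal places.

Let x be the acquirer's share when the acquirer proposes and y be the target's share when the target proposes.
The target accepts iff offered ≥ 0.94·y, so x = 120 − 0.94y. Symmetrically y = 120 − 0.94x.
Substituting: x = 120 − 0.94(120 − 0.94x), giving x(1 − 0.94·0.94) = 120(1 − 0.94).
So x = 120 × 0.06 / 0.1164 ≈ 61.8557, and the target receives 120 − x ≈ 58.1443.

61.86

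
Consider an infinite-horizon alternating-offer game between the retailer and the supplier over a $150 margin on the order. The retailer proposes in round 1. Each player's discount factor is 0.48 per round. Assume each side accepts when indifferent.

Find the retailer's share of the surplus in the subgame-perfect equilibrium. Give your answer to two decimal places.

Let x be the retailer's share when the retailer proposes and y be the supplier's share when the supplier proposes.
The supplier accepts iff offered ≥ 0.48·y, so x = 150 − 0.48y. Symmetrically y = 150 − 0.48x.
Substituting: x = 150 − 0.48(150 − 0.48x), giving x(1 − 0.48·0.48) = 150(1 − 0.48).
So x = 150 × 0.52 / 0.7696 ≈ 101.3514, and the supplier receives 150 − x ≈ 48.6486.

101.35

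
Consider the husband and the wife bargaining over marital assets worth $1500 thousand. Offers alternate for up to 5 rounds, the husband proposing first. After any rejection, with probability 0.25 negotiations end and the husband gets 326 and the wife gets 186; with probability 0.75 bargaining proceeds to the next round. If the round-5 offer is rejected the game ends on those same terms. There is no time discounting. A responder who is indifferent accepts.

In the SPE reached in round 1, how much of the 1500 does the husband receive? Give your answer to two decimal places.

Round 5 (the husband proposes): the wife gets 186 if talks fail, so the husband offers 186 and keeps 1314.
Round 4 (the wife proposes): rejecting gives the husband an expected 0.75 × 1314 + 0.25 × 326 = 1067; the wife offers that and keeps 433.
Round 3 (the husband proposes): rejecting gives the wife an expected 0.75 × 433 + 0.25 × 186 = 371.25; the husband offers that and keeps 1128.75.
Round 2 (the wife proposes): rejecting gives the husband an expected 0.75 × 1128.75 + 0.25 × 326 = 928.0625. The wife offers 928.0625 and keeps 1500 − 928.0625 = 571.9375.
Round 1 (the husband proposes): rejecting gives the wife an expected 0.75 × 571.9375 + 0.25 × 186 = 475.453125. The husband offers 475.453125 and keeps 1500 − 475.453125 = 1024.546875.

1024.55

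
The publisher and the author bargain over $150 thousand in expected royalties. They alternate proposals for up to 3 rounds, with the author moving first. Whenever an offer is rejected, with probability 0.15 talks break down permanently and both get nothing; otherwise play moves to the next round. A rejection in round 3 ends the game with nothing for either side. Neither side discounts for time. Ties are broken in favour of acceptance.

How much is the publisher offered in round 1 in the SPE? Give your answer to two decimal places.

Round 3 (the author proposes): the publisher will accept anything ≥ 0, so the author offers 0 and keeps 150.
Round 2 (the publisher proposes): rejecting gives the author an expected 0.85 × 150 = 127.5. The publisher offers 127.5 and keeps 150 − 127.5 = 22.5.
Round 1 (the author proposes): rejecting gives the publisher an expected 0.85 × 22.5 = 19.125. The author offers 19.125 and keeps 150 − 19.125 = 130.875.

19.13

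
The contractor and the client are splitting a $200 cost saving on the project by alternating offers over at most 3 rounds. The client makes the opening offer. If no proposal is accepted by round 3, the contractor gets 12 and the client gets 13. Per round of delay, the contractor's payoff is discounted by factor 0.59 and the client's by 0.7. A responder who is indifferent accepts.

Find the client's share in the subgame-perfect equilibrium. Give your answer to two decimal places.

Round 3 (the client proposes): the contractor gets 12 if talks fail, so the client offers 12 and keeps 188.
Round 2 (the contractor proposes): the client can get 188 next round, worth 0.7 × 188 = 131.6 now, so the contractor offers 131.6, keeping 68.4.
Round 1 (the client proposes): the contractor can get 68.4 next round, worth 0.59 × 68.4 = 40.356 now; the client offers that and keeps 159.644.

159.64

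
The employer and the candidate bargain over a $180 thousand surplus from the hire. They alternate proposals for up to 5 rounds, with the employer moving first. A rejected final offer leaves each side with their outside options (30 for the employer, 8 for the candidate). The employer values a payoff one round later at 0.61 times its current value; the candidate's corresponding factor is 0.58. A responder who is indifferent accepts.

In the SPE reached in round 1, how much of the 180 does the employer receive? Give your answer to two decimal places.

Round 5 (the employer proposes): the candidate gets 8 if talks fail, so the employer offers 8 and keeps 172.
Round 4 (the candidate proposes): the employer can get 172 next round, worth 0.61 × 172 = 104.92 now; the candidate offers that and keeps 75.08.
Round 3 (the employer proposes): the candidate can get 75.08 next round, worth 0.58 × 75.08 = 43.5464 now. The employer offers 43.5464 and keeps 180 − 43.5464 = 136.4536.
Round 2 (the candidate proposes): the employer can get 136.4536 next round, worth 0.61 × 136.4536 = 83.236696 now; the candidate offers that and keeps 96.763304.
Round 1 (the employer proposes): the candidate can get 96.763304 next round, worth 0.58 × 96.763304 = 56.12271632 now. The employer offers 56.12271632 and keeps 180 − 56.12271632 = 123.87728368.

123.88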